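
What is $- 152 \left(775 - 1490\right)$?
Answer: $108680$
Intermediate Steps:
$- 152 \left(775 - 1490\right) = \left(-152\right) \left(-715\right) = 108680$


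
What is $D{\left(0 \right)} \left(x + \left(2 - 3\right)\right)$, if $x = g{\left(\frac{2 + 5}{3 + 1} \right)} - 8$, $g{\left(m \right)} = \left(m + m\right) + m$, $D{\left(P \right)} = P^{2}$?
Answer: $0$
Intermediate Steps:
$g{\left(m \right)} = 3 m$ ($g{\left(m \right)} = 2 m + m = 3 m$)
$x = - \frac{11}{4}$ ($x = 3 \frac{2 + 5}{3 + 1} - 8 = 3 \cdot \frac{7}{4} - 8 = \frac{21}{4} - 8 = - \frac{11}{4} \approx -2.75$)
$D{\left(0 \right)} \left(x + \left(2 - 3\right)\right) = 0^{2} \left(- \frac{11}{4} + \left(2 - 3\right)\right) = 0 \left(- \frac{11}{4} - 1\right) = 0 \left(- \frac{15}{4}\right) = 0$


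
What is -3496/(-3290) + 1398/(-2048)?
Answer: 640097/1684480 ≈ 0.38000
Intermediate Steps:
-3496/(-3290) + 1398/(-2048) = -3496*(-1/3290) + 1398*(-1/2048) = 1748/1645 - 699/1024 = 640097/1684480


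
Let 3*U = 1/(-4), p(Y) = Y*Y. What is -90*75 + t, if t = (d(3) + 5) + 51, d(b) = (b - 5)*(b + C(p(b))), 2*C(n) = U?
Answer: -80399/12 ≈ -6699.9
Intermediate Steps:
p(Y) = Y²
U = -1/12 (U = (⅓)/(-4) = (⅓)*(-¼) = -1/12 ≈ -0.083333)
C(n) = -1/24 (C(n) = (½)*(-1/12) = -1/24)
d(b) = (-5 + b)*(-1/24 + b) (d(b) = (b - 5)*(b - 1/24) = (-5 + b)*(-1/24 + b))
t = 601/12 (t = ((5/24 + 3² - 121/24*3) + 5) + 51 = ((5/24 + 9 - 121/8) + 5) + 51 = (-71/12 + 5) + 51 = -11/12 + 51 = 601/12 ≈ 50.083)
-90*75 + t = -90*75 + 601/12 = -6750 + 601/12 = -80399/12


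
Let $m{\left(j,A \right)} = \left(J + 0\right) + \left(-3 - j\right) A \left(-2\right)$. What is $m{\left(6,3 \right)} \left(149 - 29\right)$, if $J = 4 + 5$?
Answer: $7560$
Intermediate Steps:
$J = 9$
$m{\left(j,A \right)} = 9 - 2 A \left(-3 - j\right)$ ($m{\left(j,A \right)} = \left(9 + 0\right) + \left(-3 - j\right) A \left(-2\right) = 9 + A \left(-3 - j\right) \left(-2\right) = 9 - 2 A \left(-3 - j\right)$)
$m{\left(6,3 \right)} \left(149 - 29\right) = \left(9 + 6 \cdot 3 + 2 \cdot 3 \cdot 6\right) \left(149 - 29\right) = \left(9 + 18 + 36\right) 120 = 63 \cdot 120 = 7560$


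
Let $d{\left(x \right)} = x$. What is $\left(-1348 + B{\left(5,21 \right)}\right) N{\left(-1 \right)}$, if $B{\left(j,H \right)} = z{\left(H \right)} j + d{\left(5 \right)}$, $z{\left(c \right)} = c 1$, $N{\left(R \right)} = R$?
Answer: $1238$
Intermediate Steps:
$z{\left(c \right)} = c$
$B{\left(j,H \right)} = 5 + H j$ ($B{\left(j,H \right)} = H j + 5 = 5 + H j$)
$\left(-1348 + B{\left(5,21 \right)}\right) N{\left(-1 \right)} = \left(-1348 + \left(5 + 21 \cdot 5\right)\right) \left(-1\right) = \left(-1348 + \left(5 + 105\right)\right) \left(-1\right) = \left(-1348 + 110\right) \left(-1\right) = \left(-1238\right) \left(-1\right) = 1238$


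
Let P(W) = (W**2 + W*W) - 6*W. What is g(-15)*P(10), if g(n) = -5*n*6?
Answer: 63000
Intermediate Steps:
g(n) = -30*n
P(W) = -6*W + 2*W**2 (P(W) = (W**2 + W**2) - 6*W = 2*W**2 - 6*W = -6*W + 2*W**2)
g(-15)*P(10) = (-30*(-15))*(2*10*(-3 + 10)) = 450*(2*10*7) = 450*140 = 63000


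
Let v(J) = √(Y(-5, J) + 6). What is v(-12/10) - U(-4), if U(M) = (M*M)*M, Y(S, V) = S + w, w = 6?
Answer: 64 + √7 ≈ 66.646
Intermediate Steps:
Y(S, V) = 6 + S (Y(S, V) = S + 6 = 6 + S)
v(J) = √7 (v(J) = √((6 - 5) + 6) = √(1 + 6) = √7)
U(M) = M³ (U(M) = M²*M = M³)
v(-12/10) - U(-4) = √7 - 1*(-4)³ = √7 - 1*(-64) = √7 + 64 = 64 + √7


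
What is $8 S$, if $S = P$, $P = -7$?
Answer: $-56$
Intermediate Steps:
$S = -7$
$8 S = 8 \left(-7\right) = -56$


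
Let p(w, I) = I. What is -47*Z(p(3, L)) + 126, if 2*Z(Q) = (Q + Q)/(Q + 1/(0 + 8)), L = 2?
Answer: 1390/17 ≈ 81.765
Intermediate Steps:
Z(Q) = Q/(⅛ + Q) (Z(Q) = ((Q + Q)/(Q + 1/(0 + 8)))/2 = ((2*Q)/(Q + 1/8))/2 = ((2*Q)/(Q + ⅛))/2 = ((2*Q)/(⅛ + Q))/2 = (2*Q/(⅛ + Q))/2 = Q/(⅛ + Q))
-47*Z(p(3, L)) + 126 = -376*2/(1 + 8*2) + 126 = -376*2/(1 + 16) + 126 = -376*2/17 + 126 = -47*16/17 + 126 = -752/17 + 126 = 1390/17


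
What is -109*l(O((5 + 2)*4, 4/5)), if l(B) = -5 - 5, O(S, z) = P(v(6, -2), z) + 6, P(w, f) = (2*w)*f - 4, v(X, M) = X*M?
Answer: 1090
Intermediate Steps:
v(X, M) = M*X
P(w, f) = -4 + 2*f*w (P(w, f) = 2*f*w - 4 = -4 + 2*f*w)
O(S, z) = 2 - 24*z (O(S, z) = (-4 + 2*z*(-2*6)) + 6 = (-4 + 2*z*(-12)) + 6 = (-4 - 24*z) + 6 = 2 - 24*z)
l(B) = -10
-109*l(O((5 + 2)*4, 4/5)) = -109*(-10) = 1090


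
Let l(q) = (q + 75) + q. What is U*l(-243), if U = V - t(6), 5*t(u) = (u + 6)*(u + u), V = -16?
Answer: 92064/5 ≈ 18413.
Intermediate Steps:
t(u) = 2*u*(6 + u)/5 (t(u) = ((u + 6)*(u + u))/5 = ((6 + u)*(2*u))/5 = (2*u*(6 + u))/5 = 2*u*(6 + u)/5)
l(q) = 75 + 2*q (l(q) = (75 + q) + q = 75 + 2*q)
U = -224/5 (U = -16 - 2*6*(6 + 6)/5 = -16 - 2*6*12/5 = -16 - 1*144/5 = -16 - 144/5 = -224/5 ≈ -44.800)
U*l(-243) = -224*(75 + 2*(-243))/5 = -224*(75 - 486)/5 = -224/5*(-411) = 92064/5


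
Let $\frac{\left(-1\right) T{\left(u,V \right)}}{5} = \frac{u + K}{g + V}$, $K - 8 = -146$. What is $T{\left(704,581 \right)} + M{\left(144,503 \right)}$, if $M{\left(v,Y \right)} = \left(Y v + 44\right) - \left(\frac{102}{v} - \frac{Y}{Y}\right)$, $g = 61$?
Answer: $\frac{186107797}{2568} \approx 72472.0$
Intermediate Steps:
$K = -138$ ($K = 8 - 146 = -138$)
$M{\left(v,Y \right)} = 45 - \frac{102}{v} + Y v$ ($M{\left(v,Y \right)} = \left(44 + Y v\right) + \left(- \frac{102}{v} + 1\right) = \left(44 + Y v\right) + \left(1 - \frac{102}{v}\right) = 45 - \frac{102}{v} + Y v$)
$T{\left(u,V \right)} = - \frac{5 \left(-138 + u\right)}{61 + V}$ ($T{\left(u,V \right)} = - 5 \frac{u - 138}{61 + V} = - 5 \frac{-138 + u}{61 + V} = - \frac{5 \left(-138 + u\right)}{61 + V}$)
$T{\left(704,581 \right)} + M{\left(144,503 \right)} = \frac{5 \left(138 - 704\right)}{61 + 581} + \left(45 - \frac{102}{144} + 503 \cdot 144\right) = \frac{5 \left(138 - 704\right)}{642} + \left(45 - \frac{17}{24} + 72432\right) = 5 \cdot \frac{1}{642} \left(-566\right) + \left(45 - \frac{17}{24} + 72432\right) = - \frac{1415}{321} + \frac{1739431}{24} = \frac{186107797}{2568}$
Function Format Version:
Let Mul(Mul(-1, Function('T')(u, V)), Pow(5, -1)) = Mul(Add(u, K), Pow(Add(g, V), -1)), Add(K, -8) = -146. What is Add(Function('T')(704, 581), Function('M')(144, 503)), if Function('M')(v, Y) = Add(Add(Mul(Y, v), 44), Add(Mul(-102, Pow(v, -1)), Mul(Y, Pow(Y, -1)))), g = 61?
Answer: Rational(186107797, 2568) ≈ 72472.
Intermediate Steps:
K = -138 (K = Add(8, -146) = -138)
Function('M')(v, Y) = Add(45, Mul(-102, Pow(v, -1)), Mul(Y, v)) (Function('M')(v, Y) = Add(Add(44, Mul(Y, v)), Add(Mul(-102, Pow(v, -1)), 1)) = Add(Add(44, Mul(Y, v)), Add(1, Mul(-102, Pow(v, -1)))) = Add(45, Mul(-102, Pow(v, -1)), Mul(Y, v)))
Function('T')(u, V) = Mul(-5, Pow(Add(61, V), -1), Add(-138, u)) (Function('T')(u, V) = Mul(-5, Mul(Add(u, -138), Pow(Add(61, V), -1))) = Mul(-5, Mul(Add(-138, u), Pow(Add(61, V), -1))) = Mul(-5, Mul(Pow(Add(61, V), -1), Add(-138, u))) = Mul(-5, Pow(Add(61, V), -1), Add(-138, u)))
Add(Function('T')(704, 581), Function('M')(144, 503)) = Add(Mul(5, Pow(Add(61, 581), -1), Add(138, Mul(-1, 704))), Add(45, Mul(-102, Pow(144, -1)), Mul(503, 144))) = Add(Mul(5, Pow(642, -1), Add(138, -704)), Add(45, Mul(-102, Rational(1, 144)), 72432)) = Add(Mul(5, Rational(1, 642), -566), Add(45, Rational(-17, 24), 72432)) = Add(Rational(-1415, 321), Rational(1739431, 24)) = Rational(186107797, 2568)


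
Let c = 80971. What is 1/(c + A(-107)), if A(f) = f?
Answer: 1/80864 ≈ 1.2366e-5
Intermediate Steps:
1/(c + A(-107)) = 1/(80971 - 107) = 1/80864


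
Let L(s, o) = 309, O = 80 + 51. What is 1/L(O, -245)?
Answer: 1/309 ≈ 0.0032362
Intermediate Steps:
O = 131
1/L(O, -245) = 1/309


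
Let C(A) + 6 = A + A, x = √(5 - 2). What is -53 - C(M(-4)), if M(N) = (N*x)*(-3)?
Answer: -47 - 24*√3 ≈ -88.569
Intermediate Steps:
x = √3 ≈ 1.7320
M(N) = -3*N*√3 (M(N) = (N*√3)*(-3) = -3*N*√3)
C(A) = -6 + 2*A (C(A) = -6 + (A + A) = -6 + 2*A)
-53 - C(M(-4)) = -53 - (-6 + 2*(-3*(-4)*√3)) = -53 - (-6 + 2*(12*√3)) = -53 - (-6 + 24*√3) = -53 + (6 - 24*√3) = -47 - 24*√3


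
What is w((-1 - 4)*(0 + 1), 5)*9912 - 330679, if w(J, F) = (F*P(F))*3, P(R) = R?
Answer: 412721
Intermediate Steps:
w(J, F) = 3*F**2 (w(J, F) = (F*F)*3 = F**2*3 = 3*F**2)
w((-1 - 4)*(0 + 1), 5)*9912 - 330679 = (3*5**2)*9912 - 330679 = (3*25)*9912 - 330679 = 75*9912 - 330679 = 743400 - 330679 = 412721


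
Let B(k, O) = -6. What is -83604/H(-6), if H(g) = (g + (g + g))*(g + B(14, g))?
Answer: -6967/18 ≈ -387.06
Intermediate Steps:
H(g) = 3*g*(-6 + g) (H(g) = (g + (g + g))*(g - 6) = (g + 2*g)*(-6 + g) = (3*g)*(-6 + g) = 3*g*(-6 + g))
-83604/H(-6) = -83604*(-1/(18*(-6 - 6))) = -83604/(3*(-6)*(-12)) = -83604/216 = -83604*1/216 = -6967/18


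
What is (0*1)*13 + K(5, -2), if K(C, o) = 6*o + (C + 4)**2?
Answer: 69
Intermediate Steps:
K(C, o) = (4 + C)**2 + 6*o (K(C, o) = 6*o + (4 + C)**2 = (4 + C)**2 + 6*o)
(0*1)*13 + K(5, -2) = (0*1)*13 + ((4 + 5)**2 + 6*(-2)) = 0*13 + (9**2 - 12) = 0 + (81 - 12) = 0 + 69 = 69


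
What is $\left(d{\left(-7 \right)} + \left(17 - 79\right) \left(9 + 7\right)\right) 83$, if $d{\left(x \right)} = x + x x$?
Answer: $-78850$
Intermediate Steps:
$d{\left(x \right)} = x + x^{2}$
$\left(d{\left(-7 \right)} + \left(17 - 79\right) \left(9 + 7\right)\right) 83 = \left(- 7 \left(1 - 7\right) + \left(17 - 79\right) \left(9 + 7\right)\right) 83 = \left(\left(-7\right) \left(-6\right) - 992\right) 83 = \left(42 - 992\right) 83 = \left(-950\right) 83 = -78850$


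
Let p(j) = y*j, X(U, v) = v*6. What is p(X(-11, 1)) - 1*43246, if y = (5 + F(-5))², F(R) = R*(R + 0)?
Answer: -37846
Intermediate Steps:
X(U, v) = 6*v
F(R) = R² (F(R) = R*R = R²)
y = 900 (y = (5 + (-5)²)² = (5 + 25)² = 30² = 900)
p(j) = 900*j
p(X(-11, 1)) - 1*43246 = 900*(6*1) - 1*43246 = 900*6 - 43246 = 5400 - 43246 = -37846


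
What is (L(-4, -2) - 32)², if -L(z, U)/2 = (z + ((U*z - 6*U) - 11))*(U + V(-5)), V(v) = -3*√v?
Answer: -4356 - 720*I*√5 ≈ -4356.0 - 1610.0*I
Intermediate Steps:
L(z, U) = -2*(U - 3*I*√5)*(-11 + z - 6*U + U*z) (L(z, U) = -2*(z + ((U*z - 6*U) - 11))*(U - 3*I*√5) = -2*(z + ((-6*U + U*z) - 11))*(U - 3*I*√5) = -2*(z + (-11 - 6*U + U*z))*(U - 3*I*√5) = -2*(-11 + z - 6*U + U*z)*(U - 3*I*√5) = -2*(U - 3*I*√5)*(-11 + z - 6*U + U*z))
(L(-4, -2) - 32)² = ((12*(-2)² + 22*(-2) - 66*I*√5 - 2*(-2)*(-4) - 2*(-4)*(-2)² - 36*I*(-2)*√5 + 6*I*(-4)*√5 + 6*I*(-2)*(-4)*√5) - 32)² = ((12*4 - 44 - 66*I*√5 - 16 - 2*(-4)*4 + 72*I*√5 - 24*I*√5 + 48*I*√5) - 32)² = ((48 - 44 - 66*I*√5 - 16 + 32 + 72*I*√5 - 24*I*√5 + 48*I*√5) - 32)² = ((20 + 30*I*√5) - 32)² = (-12 + 30*I*√5)²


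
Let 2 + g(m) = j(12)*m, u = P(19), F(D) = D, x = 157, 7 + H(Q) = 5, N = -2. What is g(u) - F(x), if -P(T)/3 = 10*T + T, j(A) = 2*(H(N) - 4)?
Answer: 7365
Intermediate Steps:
H(Q) = -2 (H(Q) = -7 + 5 = -2)
j(A) = -12 (j(A) = 2*(-2 - 4) = 2*(-6) = -12)
P(T) = -33*T (P(T) = -3*(10*T + T) = -33*T)
u = -627 (u = -33*19 = -627)
g(m) = -2 - 12*m
g(u) - F(x) = (-2 - 12*(-627)) - 1*157 = (-2 + 7524) - 157 = 7522 - 157 = 7365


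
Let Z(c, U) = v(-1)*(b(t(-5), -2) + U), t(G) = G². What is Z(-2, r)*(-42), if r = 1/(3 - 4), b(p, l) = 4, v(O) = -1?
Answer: 126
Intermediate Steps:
r = -1 (r = 1/(-1) = -1)
Z(c, U) = -4 - U (Z(c, U) = -(4 + U) = -4 - U)
Z(-2, r)*(-42) = (-4 - 1*(-1))*(-42) = (-4 + 1)*(-42) = -3*(-42) = 126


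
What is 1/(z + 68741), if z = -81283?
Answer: -1/12542 ≈ -7.9732e-5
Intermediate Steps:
1/(z + 68741) = 1/(-81283 + 68741) = 1/(-12542) = -1/12542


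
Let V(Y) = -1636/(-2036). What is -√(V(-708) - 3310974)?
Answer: -I*√857810246713/509 ≈ -1819.6*I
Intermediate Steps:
V(Y) = 409/509 (V(Y) = -1636*(-1/2036) = 409/509)
-√(V(-708) - 3310974) = -√(409/509 - 3310974) = -√(-1685285357/509) = -I*√857810246713/509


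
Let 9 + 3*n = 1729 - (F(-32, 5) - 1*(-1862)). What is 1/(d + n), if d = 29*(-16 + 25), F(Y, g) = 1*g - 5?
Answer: 3/641 ≈ 0.0046802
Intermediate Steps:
F(Y, g) = -5 + g (F(Y, g) = g - 5 = -5 + g)
d = 261 (d = 29*9 = 261)
n = -142/3 (n = -3 + (1729 - ((-5 + 5) - 1*(-1862)))/3 = -3 + (1729 - (0 + 1862))/3 = -3 + (1729 - 1*1862)/3 = -3 + (1729 - 1862)/3 = -3 + (⅓)*(-133) = -3 - 133/3 = -142/3 ≈ -47.333)
1/(d + n) = 1/(261 - 142/3) = 1/(641/3) = 3/641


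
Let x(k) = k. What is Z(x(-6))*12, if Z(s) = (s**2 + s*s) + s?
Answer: 792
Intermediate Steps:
Z(s) = s + 2*s**2 (Z(s) = (s**2 + s**2) + s = 2*s**2 + s = s + 2*s**2)
Z(x(-6))*12 = -6*(1 + 2*(-6))*12 = -6*(1 - 12)*12 = -6*(-11)*12 = 66*12 = 792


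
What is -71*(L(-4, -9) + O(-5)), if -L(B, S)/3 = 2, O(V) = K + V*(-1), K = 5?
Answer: -284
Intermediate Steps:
O(V) = 5 - V (O(V) = 5 + V*(-1) = 5 - V)
L(B, S) = -6 (L(B, S) = -3*2 = -6)
-71*(L(-4, -9) + O(-5)) = -71*(-6 + (5 - 1*(-5))) = -71*(-6 + (5 + 5)) = -71*(-6 + 10) = -71*4 = -284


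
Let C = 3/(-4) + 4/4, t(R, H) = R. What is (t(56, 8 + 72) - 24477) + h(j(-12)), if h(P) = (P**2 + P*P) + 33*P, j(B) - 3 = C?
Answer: -194341/8 ≈ -24293.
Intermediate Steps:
C = 1/4 (C = 3*(-1/4) + 4*(1/4) = -3/4 + 1 = 1/4 ≈ 0.25000)
j(B) = 13/4 (j(B) = 3 + 1/4 = 13/4)
h(P) = 2*P**2 + 33*P (h(P) = (P**2 + P**2) + 33*P = 2*P**2 + 33*P)
(t(56, 8 + 72) - 24477) + h(j(-12)) = (56 - 24477) + 13*(33 + 2*(13/4))/4 = -24421 + 13*(33 + 13/2)/4 = -24421 + (13/4)*(79/2) = -24421 + 1027/8 = -194341/8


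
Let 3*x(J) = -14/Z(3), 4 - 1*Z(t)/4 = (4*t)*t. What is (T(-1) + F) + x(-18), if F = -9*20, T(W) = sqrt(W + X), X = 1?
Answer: -34553/192 ≈ -179.96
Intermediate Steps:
Z(t) = 16 - 16*t**2 (Z(t) = 16 - 4*4*t*t = 16 - 16*t**2)
x(J) = 7/192 (x(J) = (-14/(16 - 16*3**2))/3 = (-14/(16 - 16*9))/3 = (-14/(16 - 144))/3 = (-14/(-128))/3 = (-14*(-1/128))/3 = (1/3)*(7/64) = 7/192)
T(W) = sqrt(1 + W) (T(W) = sqrt(W + 1) = sqrt(1 + W))
F = -180
(T(-1) + F) + x(-18) = (sqrt(1 - 1) - 180) + 7/192 = (sqrt(0) - 180) + 7/192 = (0 - 180) + 7/192 = -180 + 7/192 = -34553/192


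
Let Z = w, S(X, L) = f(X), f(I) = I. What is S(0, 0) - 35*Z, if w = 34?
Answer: -1190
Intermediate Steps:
S(X, L) = X
Z = 34
S(0, 0) - 35*Z = 0 - 35*34 = 0 - 1190 = -1190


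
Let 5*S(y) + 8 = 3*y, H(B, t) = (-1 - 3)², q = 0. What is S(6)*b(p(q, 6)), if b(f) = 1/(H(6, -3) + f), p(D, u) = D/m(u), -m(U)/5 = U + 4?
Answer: ⅛ ≈ 0.12500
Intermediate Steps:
H(B, t) = 16 (H(B, t) = (-4)² = 16)
S(y) = -8/5 + 3*y/5 (S(y) = -8/5 + (3*y)/5 = -8/5 + 3*y/5)
m(U) = -20 - 5*U (m(U) = -5*(U + 4) = -5*(4 + U) = -20 - 5*U)
p(D, u) = D/(-20 - 5*u)
b(f) = 1/(16 + f)
S(6)*b(p(q, 6)) = (-8/5 + (⅗)*6)/(16 - 1*0/(20 + 5*6)) = (-8/5 + 18/5)/(16 - 1*0/(20 + 30)) = 2/(16 - 1*0/50) = 2/(16 - 1*0*1/50) = 2/(16 + 0) = 2/16 = 2*(1/16) = ⅛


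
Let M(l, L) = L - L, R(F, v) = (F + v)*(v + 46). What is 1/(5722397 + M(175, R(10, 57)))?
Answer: 1/5722397 ≈ 1.7475e-7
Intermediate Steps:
R(F, v) = (46 + v)*(F + v) (R(F, v) = (F + v)*(46 + v) = (46 + v)*(F + v))
M(l, L) = 0
1/(5722397 + M(175, R(10, 57))) = 1/(5722397 + 0) = 1/5722397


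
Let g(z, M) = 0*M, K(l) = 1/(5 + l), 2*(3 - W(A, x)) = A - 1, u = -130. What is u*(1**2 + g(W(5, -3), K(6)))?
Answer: -130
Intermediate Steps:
W(A, x) = 7/2 - A/2 (W(A, x) = 3 - (A - 1)/2 = 3 - (-1 + A)/2 = 3 + (1/2 - A/2) = 7/2 - A/2)
g(z, M) = 0
u*(1**2 + g(W(5, -3), K(6))) = -130*(1**2 + 0) = -130*(1 + 0) = -130*1 = -130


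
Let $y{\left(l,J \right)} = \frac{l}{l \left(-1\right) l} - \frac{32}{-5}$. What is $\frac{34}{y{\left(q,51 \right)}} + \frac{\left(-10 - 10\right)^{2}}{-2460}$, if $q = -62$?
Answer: $\frac{24640}{4797} \approx 5.1365$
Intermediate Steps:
$y{\left(l,J \right)} = \frac{32}{5} - \frac{1}{l}$ ($y{\left(l,J \right)} = \frac{l}{- l l} - - \frac{32}{5} = \frac{l}{\left(-1\right) l^{2}} + \frac{32}{5} = l \left(- \frac{1}{l^{2}}\right) + \frac{32}{5} = - \frac{1}{l} + \frac{32}{5} = \frac{32}{5} - \frac{1}{l}$)
$\frac{34}{y{\left(q,51 \right)}} + \frac{\left(-10 - 10\right)^{2}}{-2460} = \frac{34}{\frac{32}{5} - \frac{1}{-62}} + \frac{\left(-10 - 10\right)^{2}}{-2460} = \frac{34}{\frac{32}{5} - - \frac{1}{62}} + \left(-20\right)^{2} \left(- \frac{1}{2460}\right) = \frac{34}{\frac{32}{5} + \frac{1}{62}} + 400 \left(- \frac{1}{2460}\right) = \frac{34}{\frac{1989}{310}} - \frac{20}{123} = 34 \cdot \frac{310}{1989} - \frac{20}{123} = \frac{620}{117} - \frac{20}{123} = \frac{24640}{4797}$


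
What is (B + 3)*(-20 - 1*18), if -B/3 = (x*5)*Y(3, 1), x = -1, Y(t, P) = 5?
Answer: -2964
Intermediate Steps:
B = 75 (B = -3*(-1*5)*5 = -(-15)*5 = -3*(-25) = 75)
(B + 3)*(-20 - 1*18) = (75 + 3)*(-20 - 1*18) = 78*(-20 - 18) = 78*(-38) = -2964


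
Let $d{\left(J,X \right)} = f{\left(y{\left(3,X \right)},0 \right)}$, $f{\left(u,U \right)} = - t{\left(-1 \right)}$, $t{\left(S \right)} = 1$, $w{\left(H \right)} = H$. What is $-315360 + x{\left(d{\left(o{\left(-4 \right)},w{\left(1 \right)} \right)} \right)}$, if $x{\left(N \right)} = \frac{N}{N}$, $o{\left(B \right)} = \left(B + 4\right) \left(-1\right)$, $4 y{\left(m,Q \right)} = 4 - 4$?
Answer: $-315359$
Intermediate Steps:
$y{\left(m,Q \right)} = 0$ ($y{\left(m,Q \right)} = \frac{4 - 4}{4} = \frac{1}{4} \cdot 0 = 0$)
$f{\left(u,U \right)} = -1$ ($f{\left(u,U \right)} = \left(-1\right) 1 = -1$)
$o{\left(B \right)} = -4 - B$ ($o{\left(B \right)} = \left(4 + B\right) \left(-1\right) = -4 - B$)
$d{\left(J,X \right)} = -1$
$x{\left(N \right)} = 1$
$-315360 + x{\left(d{\left(o{\left(-4 \right)},w{\left(1 \right)} \right)} \right)} = -315360 + 1 = -315359$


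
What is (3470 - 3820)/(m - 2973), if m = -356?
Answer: 350/3329 ≈ 0.10514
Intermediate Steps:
(3470 - 3820)/(m - 2973) = (3470 - 3820)/(-356 - 2973) = -350/(-3329) = -350*(-1/3329) = 350/3329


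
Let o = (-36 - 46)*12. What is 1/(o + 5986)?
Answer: 1/5002 ≈ 0.00019992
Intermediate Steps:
o = -984 (o = -82*12 = -984)
1/(o + 5986) = 1/(-984 + 5986) = 1/5002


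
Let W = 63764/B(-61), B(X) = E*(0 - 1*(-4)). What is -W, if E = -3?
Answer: 15941/3 ≈ 5313.7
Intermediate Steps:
B(X) = -12 (B(X) = -3*(0 - 1*(-4)) = -3*(0 + 4) = -3*4 = -12)
W = -15941/3 (W = 63764/(-12) = 63764*(-1/12) = -15941/3 ≈ -5313.7)
-W = -1*(-15941/3) = 15941/3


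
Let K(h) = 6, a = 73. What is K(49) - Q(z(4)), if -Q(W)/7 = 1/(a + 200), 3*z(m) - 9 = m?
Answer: 235/39 ≈ 6.0256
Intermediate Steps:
z(m) = 3 + m/3
Q(W) = -1/39 (Q(W) = -7/(73 + 200) = -7/273 = -7*1/273 = -1/39)
K(49) - Q(z(4)) = 6 - 1*(-1/39) = 6 + 1/39 = 235/39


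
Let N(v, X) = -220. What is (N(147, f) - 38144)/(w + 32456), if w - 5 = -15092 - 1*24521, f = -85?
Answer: 3197/596 ≈ 5.3641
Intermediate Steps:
w = -39608 (w = 5 + (-15092 - 1*24521) = 5 + (-15092 - 24521) = 5 - 39613 = -39608)
(N(147, f) - 38144)/(w + 32456) = (-220 - 38144)/(-39608 + 32456) = -38364/(-7152) = -38364*(-1/7152) = 3197/596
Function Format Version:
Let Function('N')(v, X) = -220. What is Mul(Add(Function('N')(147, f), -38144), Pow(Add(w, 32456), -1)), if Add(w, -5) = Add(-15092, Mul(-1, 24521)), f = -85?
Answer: Rational(3197, 596) ≈ 5.3641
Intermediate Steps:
w = -39608 (w = Add(5, Add(-15092, Mul(-1, 24521))) = Add(5, Add(-15092, -24521)) = Add(5, -39613) = -39608)
Mul(Add(Function('N')(147, f), -38144), Pow(Add(w, 32456), -1)) = Mul(Add(-220, -38144), Pow(Add(-39608, 32456), -1)) = Mul(-38364, Pow(-7152, -1)) = Mul(-38364, Rational(-1, 7152)) = Rational(3197, 596)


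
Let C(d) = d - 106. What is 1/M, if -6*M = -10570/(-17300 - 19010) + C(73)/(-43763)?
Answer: -476710359/23188657 ≈ -20.558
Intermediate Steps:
C(d) = -106 + d
M = -23188657/476710359 (M = -(-10570/(-17300 - 19010) + (-106 + 73)/(-43763))/6 = -(-10570/(-36310) - 33*(-1/43763))/6 = -(-10570*(-1/36310) + 33/43763)/6 = -(1057/3631 + 33/43763)/6 = -1/6*46377314/158903453 = -23188657/476710359 ≈ -0.048643)
1/M = 1/(-23188657/476710359) = -476710359/23188657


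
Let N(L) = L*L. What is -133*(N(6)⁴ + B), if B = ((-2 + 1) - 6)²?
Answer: -223395445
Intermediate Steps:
N(L) = L²
B = 49 (B = (-1 - 6)² = (-7)² = 49)
-133*(N(6)⁴ + B) = -133*((6²)⁴ + 49) = -133*(36⁴ + 49) = -133*(1679616 + 49) = -133*1679665 = -223395445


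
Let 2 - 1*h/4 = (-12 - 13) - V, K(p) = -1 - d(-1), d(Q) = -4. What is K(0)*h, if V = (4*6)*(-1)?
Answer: 36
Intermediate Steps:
K(p) = 3 (K(p) = -1 - 1*(-4) = -1 + 4 = 3)
V = -24 (V = 24*(-1) = -24)
h = 12 (h = 8 - 4*((-12 - 13) - 1*(-24)) = 8 - 4*(-25 + 24) = 8 - 4*(-1) = 8 + 4 = 12)
K(0)*h = 3*12 = 36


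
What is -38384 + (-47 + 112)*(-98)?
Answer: -44754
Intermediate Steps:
-38384 + (-47 + 112)*(-98) = -38384 + 65*(-98) = -38384 - 6370 = -44754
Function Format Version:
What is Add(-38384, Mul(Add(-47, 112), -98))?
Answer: -44754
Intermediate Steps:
Add(-38384, Mul(Add(-47, 112), -98)) = Add(-38384, Mul(65, -98)) = Add(-38384, -6370) = -44754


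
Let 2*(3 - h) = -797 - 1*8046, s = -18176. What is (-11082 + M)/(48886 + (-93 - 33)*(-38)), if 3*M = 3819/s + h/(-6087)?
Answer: -3678351740717/17815041252864 ≈ -0.20647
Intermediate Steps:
h = 8849/2 (h = 3 - (-797 - 1*8046)/2 = 3 - (-797 - 8046)/2 = 3 - 1/2*(-8843) = 3 + 8843/2 = 8849/2 ≈ 4424.5)
M = -103665965/331911936 (M = (3819/(-18176) + (8849/2)/(-6087))/3 = (3819*(-1/18176) + (8849/2)*(-1/6087))/3 = (-3819/18176 - 8849/12174)/3 = (1/3)*(-103665965/110637312) = -103665965/331911936 ≈ -0.31233)
(-11082 + M)/(48886 + (-93 - 33)*(-38)) = (-11082 - 103665965/331911936)/(48886 + (-93 - 33)*(-38)) = -3678351740717/(331911936*(48886 - 126*(-38))) = -3678351740717/(331911936*(48886 + 4788)) = -3678351740717/331911936/53674 = -3678351740717/331911936*1/53674 = -3678351740717/17815041252864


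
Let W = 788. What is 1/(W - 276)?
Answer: 1/512 ≈ 0.0019531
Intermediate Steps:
1/(W - 276) = 1/(788 - 276) = 1/512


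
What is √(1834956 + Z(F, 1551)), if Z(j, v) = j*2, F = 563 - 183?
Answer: 2*√458929 ≈ 1354.9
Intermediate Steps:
F = 380
Z(j, v) = 2*j
√(1834956 + Z(F, 1551)) = √(1834956 + 2*380) = √(1834956 + 760) = √1835716 = 2*√458929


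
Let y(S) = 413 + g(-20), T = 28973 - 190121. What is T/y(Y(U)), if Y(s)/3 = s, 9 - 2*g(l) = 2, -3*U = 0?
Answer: -322296/833 ≈ -386.91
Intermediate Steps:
U = 0 (U = -⅓*0 = 0)
g(l) = 7/2 (g(l) = 9/2 - ½*2 = 9/2 - 1 = 7/2)
Y(s) = 3*s
T = -161148
y(S) = 833/2 (y(S) = 413 + 7/2 = 833/2)
T/y(Y(U)) = -161148/833/2 = -161148*2/833 = -322296/833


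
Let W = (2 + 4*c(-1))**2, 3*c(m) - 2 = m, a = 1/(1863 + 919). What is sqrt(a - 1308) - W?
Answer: -100/9 + I*sqrt(10123294610)/2782 ≈ -11.111 + 36.166*I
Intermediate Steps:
a = 1/2782 ≈ 0.00035945
c(m) = 2/3 + m/3
W = 100/9 (W = (2 + 4*(2/3 + (1/3)*(-1)))**2 = (2 + 4*(2/3 - 1/3))**2 = (2 + 4*(1/3))**2 = (2 + 4/3)**2 = (10/3)**2 = 100/9 ≈ 11.111)
sqrt(a - 1308) - W = sqrt(1/2782 - 1308) - 1*100/9 = sqrt(-3638855/2782) - 100/9 = I*sqrt(10123294610)/2782 - 100/9 = -100/9 + I*sqrt(10123294610)/2782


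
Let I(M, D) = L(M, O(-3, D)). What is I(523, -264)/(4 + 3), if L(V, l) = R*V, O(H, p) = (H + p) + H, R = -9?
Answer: -4707/7 ≈ -672.43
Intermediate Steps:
O(H, p) = p + 2*H
L(V, l) = -9*V
I(M, D) = -9*M
I(523, -264)/(4 + 3) = (-9*523)/(4 + 3) = -4707/7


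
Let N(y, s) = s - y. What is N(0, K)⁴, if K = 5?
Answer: 625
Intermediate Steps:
N(0, K)⁴ = (5 - 1*0)⁴ = (5 + 0)⁴ = 5⁴ = 625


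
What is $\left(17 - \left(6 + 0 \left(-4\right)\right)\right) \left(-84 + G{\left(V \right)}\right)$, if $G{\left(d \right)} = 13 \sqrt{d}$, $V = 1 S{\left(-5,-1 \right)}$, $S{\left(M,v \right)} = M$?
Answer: $-924 + 143 i \sqrt{5} \approx -924.0 + 319.76 i$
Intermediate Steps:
$V = -5$ ($V = 1 \left(-5\right) = -5$)
$\left(17 - \left(6 + 0 \left(-4\right)\right)\right) \left(-84 + G{\left(V \right)}\right) = \left(17 - \left(6 + 0 \left(-4\right)\right)\right) \left(-84 + 13 \sqrt{-5}\right) = \left(17 - \left(6 + 0\right)\right) \left(-84 + 13 i \sqrt{5}\right) = \left(17 - 6\right) \left(-84 + 13 i \sqrt{5}\right) = 11 \left(-84 + 13 i \sqrt{5}\right) = -924 + 143 i \sqrt{5}$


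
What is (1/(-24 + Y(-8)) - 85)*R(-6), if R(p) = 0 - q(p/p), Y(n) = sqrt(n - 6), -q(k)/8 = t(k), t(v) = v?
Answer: -200696/295 - 4*I*sqrt(14)/295 ≈ -680.33 - 0.050734*I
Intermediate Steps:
q(k) = -8*k
Y(n) = sqrt(-6 + n)
R(p) = 8 (R(p) = 0 - (-8)*p/p = 0 - (-8) = 0 - 1*(-8) = 0 + 8 = 8)
(1/(-24 + Y(-8)) - 85)*R(-6) = (1/(-24 + sqrt(-6 - 8)) - 85)*8 = (1/(-24 + sqrt(-14)) - 85)*8 = (1/(-24 + I*sqrt(14)) - 85)*8 = (-85 + 1/(-24 + I*sqrt(14)))*8 = -680 + 8/(-24 + I*sqrt(14))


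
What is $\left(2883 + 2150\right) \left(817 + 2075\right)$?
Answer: $14555436$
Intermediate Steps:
$\left(2883 + 2150\right) \left(817 + 2075\right) = 5033 \cdot 2892 = 14555436$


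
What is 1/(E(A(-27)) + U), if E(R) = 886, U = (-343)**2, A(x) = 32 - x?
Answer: 1/118535 ≈ 8.4363e-6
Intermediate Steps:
U = 117649
1/(E(A(-27)) + U) = 1/(886 + 117649) = 1/118535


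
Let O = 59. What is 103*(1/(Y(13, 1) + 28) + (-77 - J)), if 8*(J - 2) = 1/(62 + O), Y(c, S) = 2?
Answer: -118100933/14520 ≈ -8133.7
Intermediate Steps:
J = 1937/968 (J = 2 + 1/(8*(62 + 59)) = 2 + (⅛)/121 = 2 + (⅛)*(1/121) = 2 + 1/968 = 1937/968 ≈ 2.0010)
103*(1/(Y(13, 1) + 28) + (-77 - J)) = 103*(1/(2 + 28) + (-77 - 1*1937/968)) = 103*(1/30 + (-77 - 1937/968)) = 103*(1/30 - 76473/968) = 103*(-1146611/14520) = -118100933/14520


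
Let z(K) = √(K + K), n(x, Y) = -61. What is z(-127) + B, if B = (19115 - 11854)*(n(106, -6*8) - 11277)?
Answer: -82325218 + I*√254 ≈ -8.2325e+7 + 15.937*I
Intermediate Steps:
z(K) = √2*√K (z(K) = √(2*K) = √2*√K)
B = -82325218 (B = (19115 - 11854)*(-61 - 11277) = 7261*(-11338) = -82325218)
z(-127) + B = √2*√(-127) - 82325218 = √2*(I*√127) - 82325218 = I*√254 - 82325218 = -82325218 + I*√254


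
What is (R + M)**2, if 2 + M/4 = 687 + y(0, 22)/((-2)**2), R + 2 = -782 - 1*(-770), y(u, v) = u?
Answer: 7431076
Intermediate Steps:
R = -14 (R = -2 + (-782 - 1*(-770)) = -2 + (-782 + 770) = -2 - 12 = -14)
M = 2740 (M = -8 + 4*(687 + 0/((-2)**2)) = -8 + 4*(687 + 0/4) = -8 + 4*(687 + 0*(1/4)) = -8 + 4*(687 + 0) = -8 + 4*687 = -8 + 2748 = 2740)
(R + M)**2 = (-14 + 2740)**2 = 2726**2 = 7431076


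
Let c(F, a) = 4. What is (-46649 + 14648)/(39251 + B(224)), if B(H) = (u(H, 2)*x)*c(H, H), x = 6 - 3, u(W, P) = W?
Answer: -32001/41939 ≈ -0.76304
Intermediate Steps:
x = 3
B(H) = 12*H (B(H) = (H*3)*4 = (3*H)*4 = 12*H)
(-46649 + 14648)/(39251 + B(224)) = (-46649 + 14648)/(39251 + 12*224) = -32001/(39251 + 2688) = -32001/41939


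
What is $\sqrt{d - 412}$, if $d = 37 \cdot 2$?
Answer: $13 i \sqrt{2} \approx 18.385 i$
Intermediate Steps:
$d = 74$
$\sqrt{d - 412} = \sqrt{74 - 412} = \sqrt{-338} = 13 i \sqrt{2}$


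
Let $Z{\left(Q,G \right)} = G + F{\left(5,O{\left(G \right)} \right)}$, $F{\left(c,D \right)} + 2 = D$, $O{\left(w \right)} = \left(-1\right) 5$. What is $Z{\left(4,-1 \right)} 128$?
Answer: $-1024$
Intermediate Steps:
$O{\left(w \right)} = -5$
$F{\left(c,D \right)} = -2 + D$
$Z{\left(Q,G \right)} = -7 + G$ ($Z{\left(Q,G \right)} = G - 7 = -7 + G$)
$Z{\left(4,-1 \right)} 128 = \left(-7 - 1\right) 128 = \left(-8\right) 128 = -1024$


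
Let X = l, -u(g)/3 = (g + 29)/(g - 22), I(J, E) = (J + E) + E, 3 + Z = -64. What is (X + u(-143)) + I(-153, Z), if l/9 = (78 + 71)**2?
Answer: 10973596/55 ≈ 1.9952e+5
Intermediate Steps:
Z = -67 (Z = -3 - 64 = -67)
I(J, E) = J + 2*E (I(J, E) = (E + J) + E = J + 2*E)
u(g) = -3*(29 + g)/(-22 + g) (u(g) = -3*(g + 29)/(g - 22) = -3*(29 + g)/(-22 + g))
l = 199809 (l = 9*(78 + 71)**2 = 9*149**2 = 9*22201 = 199809)
X = 199809
(X + u(-143)) + I(-153, Z) = (199809 + 3*(-29 - 1*(-143))/(-22 - 143)) + (-153 + 2*(-67)) = (199809 + 3*(-29 + 143)/(-165)) + (-153 - 134) = (199809 + 3*(-1/165)*114) - 287 = (199809 - 114/55) - 287 = 10989381/55 - 287 = 10973596/55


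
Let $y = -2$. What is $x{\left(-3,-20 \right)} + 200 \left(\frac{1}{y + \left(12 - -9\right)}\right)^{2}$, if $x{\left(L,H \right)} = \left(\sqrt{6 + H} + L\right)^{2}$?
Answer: $- \frac{1605}{361} - 6 i \sqrt{14} \approx -4.446 - 22.45 i$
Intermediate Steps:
$x{\left(L,H \right)} = \left(L + \sqrt{6 + H}\right)^{2}$
$x{\left(-3,-20 \right)} + 200 \left(\frac{1}{y + \left(12 - -9\right)}\right)^{2} = \left(-3 + \sqrt{6 - 20}\right)^{2} + 200 \left(\frac{1}{-2 + \left(12 - -9\right)}\right)^{2} = \left(-3 + \sqrt{-14}\right)^{2} + 200 \left(\frac{1}{-2 + \left(12 + 9\right)}\right)^{2} = \left(-3 + i \sqrt{14}\right)^{2} + 200 \left(\frac{1}{-2 + 21}\right)^{2} = \left(-3 + i \sqrt{14}\right)^{2} + 200 \left(\frac{1}{19}\right)^{2} = \left(-3 + i \sqrt{14}\right)^{2} + \frac{200}{361} = \frac{200}{361} + \left(-3 + i \sqrt{14}\right)^{2}$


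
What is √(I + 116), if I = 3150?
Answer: √3266 ≈ 57.149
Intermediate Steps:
√(I + 116) = √(3150 + 116) = √3266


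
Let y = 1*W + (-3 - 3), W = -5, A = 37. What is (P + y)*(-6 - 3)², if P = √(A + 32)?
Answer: -891 + 81*√69 ≈ -218.16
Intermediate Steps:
P = √69 (P = √(37 + 32) = √69 ≈ 8.3066)
y = -11 (y = 1*(-5) + (-3 - 3) = -5 - 6 = -11)
(P + y)*(-6 - 3)² = (√69 - 11)*(-6 - 3)² = (-11 + √69)*(-9)² = (-11 + √69)*81 = -891 + 81*√69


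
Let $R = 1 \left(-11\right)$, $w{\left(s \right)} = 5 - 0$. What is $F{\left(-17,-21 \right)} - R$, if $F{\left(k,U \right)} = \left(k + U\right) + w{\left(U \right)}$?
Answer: $-22$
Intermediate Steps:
$w{\left(s \right)} = 5$ ($w{\left(s \right)} = 5 + 0 = 5$)
$F{\left(k,U \right)} = 5 + U + k$ ($F{\left(k,U \right)} = \left(k + U\right) + 5 = \left(U + k\right) + 5 = 5 + U + k$)
$R = -11$
$F{\left(-17,-21 \right)} - R = \left(5 - 21 - 17\right) - -11 = -33 + 11 = -22$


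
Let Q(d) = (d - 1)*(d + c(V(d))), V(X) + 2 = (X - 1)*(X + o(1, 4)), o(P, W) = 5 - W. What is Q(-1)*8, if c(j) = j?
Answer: 48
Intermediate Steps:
V(X) = -2 + (1 + X)*(-1 + X) (V(X) = -2 + (X - 1)*(X + (5 - 1*4)) = -2 + (-1 + X)*(X + (5 - 4)) = -2 + (-1 + X)*(X + 1) = -2 + (-1 + X)*(1 + X) = -2 + (1 + X)*(-1 + X))
Q(d) = (-1 + d)*(-3 + d + d**2) (Q(d) = (d - 1)*(d + (-3 + d**2)) = (-1 + d)*(-3 + d + d**2))
Q(-1)*8 = (3 + (-1)**3 - 4*(-1))*8 = (3 - 1 + 4)*8 = 6*8 = 48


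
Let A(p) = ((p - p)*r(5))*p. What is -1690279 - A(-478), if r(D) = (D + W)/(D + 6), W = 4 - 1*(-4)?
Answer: -1690279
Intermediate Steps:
W = 8 (W = 4 + 4 = 8)
r(D) = (8 + D)/(6 + D) (r(D) = (D + 8)/(D + 6) = (8 + D)/(6 + D))
A(p) = 0 (A(p) = ((p - p)*((8 + 5)/(6 + 5)))*p = (0*(13/11))*p = 0*p = 0)
-1690279 - A(-478) = -1690279 - 1*0 = -1690279 + 0 = -1690279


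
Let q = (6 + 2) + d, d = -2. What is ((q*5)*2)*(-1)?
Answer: -60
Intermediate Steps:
q = 6 (q = (6 + 2) - 2 = 8 - 2 = 6)
((q*5)*2)*(-1) = ((6*5)*2)*(-1) = (30*2)*(-1) = 60*(-1) = -60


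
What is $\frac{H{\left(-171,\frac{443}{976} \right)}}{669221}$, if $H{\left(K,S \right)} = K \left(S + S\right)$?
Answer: $- \frac{75753}{326579848} \approx -0.00023196$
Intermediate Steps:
$H{\left(K,S \right)} = 2 K S$ ($H{\left(K,S \right)} = K 2 S = 2 K S$)
$\frac{H{\left(-171,\frac{443}{976} \right)}}{669221} = \frac{2 \left(-171\right) \frac{443}{976}}{669221} = 2 \left(-171\right) 443 \cdot \frac{1}{976} \cdot \frac{1}{669221} = 2 \left(-171\right) \frac{443}{976} \cdot \frac{1}{669221} = \left(- \frac{75753}{488}\right) \frac{1}{669221} = - \frac{75753}{326579848}$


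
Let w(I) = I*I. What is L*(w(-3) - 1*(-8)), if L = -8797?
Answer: -149549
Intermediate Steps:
w(I) = I²
L*(w(-3) - 1*(-8)) = -8797*((-3)² - 1*(-8)) = -8797*(9 + 8) = -8797*17 = -149549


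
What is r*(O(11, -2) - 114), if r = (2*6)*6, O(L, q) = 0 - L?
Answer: -9000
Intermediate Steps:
O(L, q) = -L
r = 72 (r = 12*6 = 72)
r*(O(11, -2) - 114) = 72*(-1*11 - 114) = 72*(-11 - 114) = 72*(-125) = -9000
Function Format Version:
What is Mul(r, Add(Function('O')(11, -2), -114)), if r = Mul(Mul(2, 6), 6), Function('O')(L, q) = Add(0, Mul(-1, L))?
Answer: -9000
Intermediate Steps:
Function('O')(L, q) = Mul(-1, L)
r = 72 (r = Mul(12, 6) = 72)
Mul(r, Add(Function('O')(11, -2), -114)) = Mul(72, Add(Mul(-1, 11), -114)) = Mul(72, Add(-11, -114)) = Mul(72, -125) = -9000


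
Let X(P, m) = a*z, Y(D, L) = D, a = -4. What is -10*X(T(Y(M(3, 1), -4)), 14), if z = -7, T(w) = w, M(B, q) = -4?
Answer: -280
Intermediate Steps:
X(P, m) = 28 (X(P, m) = -4*(-7) = 28)
-10*X(T(Y(M(3, 1), -4)), 14) = -10*28 = -280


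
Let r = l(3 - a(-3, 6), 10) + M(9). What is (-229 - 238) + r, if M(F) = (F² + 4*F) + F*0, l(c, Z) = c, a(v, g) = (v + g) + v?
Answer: -347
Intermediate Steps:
a(v, g) = g + 2*v (a(v, g) = (g + v) + v = g + 2*v)
M(F) = F² + 4*F (M(F) = (F² + 4*F) + 0 = F² + 4*F)
r = 120 (r = (3 - (6 + 2*(-3))) + 9*(4 + 9) = (3 - (6 - 6)) + 9*13 = (3 - 1*0) + 117 = (3 + 0) + 117 = 3 + 117 = 120)
(-229 - 238) + r = (-229 - 238) + 120 = -467 + 120 = -347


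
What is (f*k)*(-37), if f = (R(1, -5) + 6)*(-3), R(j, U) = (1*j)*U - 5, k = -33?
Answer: 14652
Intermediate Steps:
R(j, U) = -5 + U*j (R(j, U) = j*U - 5 = U*j - 5 = -5 + U*j)
f = 12 (f = ((-5 - 5*1) + 6)*(-3) = ((-5 - 5) + 6)*(-3) = (-10 + 6)*(-3) = -4*(-3) = 12)
(f*k)*(-37) = (12*(-33))*(-37) = -396*(-37) = 14652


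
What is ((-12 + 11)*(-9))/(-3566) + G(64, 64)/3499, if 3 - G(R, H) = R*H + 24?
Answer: -14712713/12477434 ≈ -1.1791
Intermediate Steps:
G(R, H) = -21 - H*R (G(R, H) = 3 - (R*H + 24) = 3 - (H*R + 24) = 3 - (24 + H*R) = 3 + (-24 - H*R) = -21 - H*R)
((-12 + 11)*(-9))/(-3566) + G(64, 64)/3499 = ((-12 + 11)*(-9))/(-3566) + (-21 - 1*64*64)/3499 = -1*(-9)*(-1/3566) + (-21 - 4096)*(1/3499) = 9*(-1/3566) - 4117*1/3499 = -9/3566 - 4117/3499 = -14712713/12477434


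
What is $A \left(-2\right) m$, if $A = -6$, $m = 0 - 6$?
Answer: $-72$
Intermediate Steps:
$m = -6$ ($m = 0 - 6 = -6$)
$A \left(-2\right) m = \left(-6\right) \left(-2\right) \left(-6\right) = 12 \left(-6\right) = -72$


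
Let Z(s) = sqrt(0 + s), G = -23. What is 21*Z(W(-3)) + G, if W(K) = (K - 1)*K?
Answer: -23 + 42*sqrt(3) ≈ 49.746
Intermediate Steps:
W(K) = K*(-1 + K) (W(K) = (-1 + K)*K = K*(-1 + K))
Z(s) = sqrt(s)
21*Z(W(-3)) + G = 21*sqrt(-3*(-1 - 3)) - 23 = 21*sqrt(-3*(-4)) - 23 = 21*sqrt(12) - 23 = 21*(2*sqrt(3)) - 23 = 42*sqrt(3) - 23 = -23 + 42*sqrt(3)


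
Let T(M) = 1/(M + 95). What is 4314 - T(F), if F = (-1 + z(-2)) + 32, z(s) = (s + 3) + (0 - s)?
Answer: 556505/129 ≈ 4314.0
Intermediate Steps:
z(s) = 3 (z(s) = (3 + s) - s = 3)
F = 34 (F = (-1 + 3) + 32 = 2 + 32 = 34)
T(M) = 1/(95 + M)
4314 - T(F) = 4314 - 1/(95 + 34) = 4314 - 1/129 = 556505/129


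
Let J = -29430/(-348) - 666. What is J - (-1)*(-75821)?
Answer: -4431341/58 ≈ -76402.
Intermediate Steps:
J = -33723/58 (J = -29430*(-1)/348 - 666 = -327*(-15/58) - 666 = 4905/58 - 666 = -33723/58 ≈ -581.43)
J - (-1)*(-75821) = -33723/58 - (-1)*(-75821) = -33723/58 - 1*75821 = -33723/58 - 75821 = -4431341/58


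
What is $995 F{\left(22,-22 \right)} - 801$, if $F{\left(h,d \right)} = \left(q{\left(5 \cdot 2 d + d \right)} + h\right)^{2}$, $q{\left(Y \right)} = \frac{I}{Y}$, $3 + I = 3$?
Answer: $480779$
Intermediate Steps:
$I = 0$ ($I = -3 + 3 = 0$)
$q{\left(Y \right)} = 0$ ($q{\left(Y \right)} = \frac{0}{Y} = 0$)
$F{\left(h,d \right)} = h^{2}$ ($F{\left(h,d \right)} = \left(0 + h\right)^{2} = h^{2}$)
$995 F{\left(22,-22 \right)} - 801 = 995 \cdot 22^{2} - 801 = 995 \cdot 484 - 801 = 481580 - 801 = 480779$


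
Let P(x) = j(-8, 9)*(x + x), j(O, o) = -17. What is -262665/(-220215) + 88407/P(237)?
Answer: -385599843/39433166 ≈ -9.7786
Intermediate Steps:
P(x) = -34*x (P(x) = -17*(x + x) = -34*x)
-262665/(-220215) + 88407/P(237) = -262665/(-220215) + 88407/((-34*237)) = -262665*(-1/220215) + 88407/(-8058) = 17511/14681 + 88407*(-1/8058) = 17511/14681 - 29469/2686 = -385599843/39433166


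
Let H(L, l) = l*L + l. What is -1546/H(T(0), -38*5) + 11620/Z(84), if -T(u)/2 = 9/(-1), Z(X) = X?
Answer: 751394/5415 ≈ 138.76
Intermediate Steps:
T(u) = 18 (T(u) = -18/(-1) = -18*(-1) = -2*(-9) = 18)
H(L, l) = l + L*l (H(L, l) = L*l + l = l + L*l)
-1546/H(T(0), -38*5) + 11620/Z(84) = -1546*(-1/(190*(1 + 18))) + 11620/84 = -1546/((-190*19)) + 11620*(1/84) = -1546/(-3610) + 415/3 = -1546*(-1/3610) + 415/3 = 773/1805 + 415/3 = 751394/5415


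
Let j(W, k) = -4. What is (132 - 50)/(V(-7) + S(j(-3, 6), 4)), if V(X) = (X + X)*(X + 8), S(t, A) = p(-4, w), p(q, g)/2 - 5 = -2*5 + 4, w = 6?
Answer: -41/8 ≈ -5.1250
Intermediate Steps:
p(q, g) = -2 (p(q, g) = 10 + 2*(-2*5 + 4) = 10 + 2*(-10 + 4) = 10 + 2*(-6) = 10 - 12 = -2)
S(t, A) = -2
V(X) = 2*X*(8 + X) (V(X) = (2*X)*(8 + X) = 2*X*(8 + X))
(132 - 50)/(V(-7) + S(j(-3, 6), 4)) = (132 - 50)/(2*(-7)*(8 - 7) - 2) = 82/(2*(-7)*1 - 2) = 82/(-14 - 2) = 82/(-16) = 82*(-1/16) = -41/8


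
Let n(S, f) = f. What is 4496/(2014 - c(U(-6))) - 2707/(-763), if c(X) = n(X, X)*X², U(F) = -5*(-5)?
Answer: 33414529/10385193 ≈ 3.2175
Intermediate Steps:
U(F) = 25
c(X) = X³ (c(X) = X*X² = X³)
4496/(2014 - c(U(-6))) - 2707/(-763) = 4496/(2014 - 1*25³) - 2707/(-763) = 4496/(2014 - 1*15625) - 2707*(-1/763) = 4496/(2014 - 15625) + 2707/763 = 4496/(-13611) + 2707/763 = 4496*(-1/13611) + 2707/763 = -4496/13611 + 2707/763 = 33414529/10385193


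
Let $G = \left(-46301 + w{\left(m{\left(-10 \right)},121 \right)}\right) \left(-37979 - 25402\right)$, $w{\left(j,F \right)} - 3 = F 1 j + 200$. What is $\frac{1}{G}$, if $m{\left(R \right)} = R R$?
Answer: $\frac{1}{2154827238} \approx 4.6407 \cdot 10^{-10}$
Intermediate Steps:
$m{\left(R \right)} = R^{2}$
$w{\left(j,F \right)} = 203 + F j$ ($w{\left(j,F \right)} = 3 + \left(F 1 j + 200\right) = 3 + \left(F j + 200\right) = 3 + \left(200 + F j\right) = 203 + F j$)
$G = 2154827238$ ($G = \left(-46301 + \left(203 + 121 \left(-10\right)^{2}\right)\right) \left(-37979 - 25402\right) = \left(-46301 + \left(203 + 121 \cdot 100\right)\right) \left(-63381\right) = \left(-46301 + \left(203 + 12100\right)\right) \left(-63381\right) = \left(-46301 + 12303\right) \left(-63381\right) = \left(-33998\right) \left(-63381\right) = 2154827238$)
$\frac{1}{G} = \frac{1}{2154827238}$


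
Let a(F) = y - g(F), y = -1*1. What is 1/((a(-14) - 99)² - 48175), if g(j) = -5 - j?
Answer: -1/36294 ≈ -2.7553e-5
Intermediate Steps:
y = -1
a(F) = 4 + F (a(F) = -1 - (-5 - F) = -1 + (5 + F) = 4 + F)
1/((a(-14) - 99)² - 48175) = 1/(((4 - 14) - 99)² - 48175) = 1/((-10 - 99)² - 48175) = 1/((-109)² - 48175) = 1/(11881 - 48175) = 1/(-36294) = -1/36294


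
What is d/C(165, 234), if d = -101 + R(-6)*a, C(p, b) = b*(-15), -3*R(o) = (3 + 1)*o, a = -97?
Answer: 877/3510 ≈ 0.24986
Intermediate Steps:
R(o) = -4*o/3 (R(o) = -(3 + 1)*o/3 = -4*o/3)
C(p, b) = -15*b
d = -877 (d = -101 - 4/3*(-6)*(-97) = -101 + 8*(-97) = -101 - 776 = -877)
d/C(165, 234) = -877/((-15*234)) = -877/(-3510) = -877*(-1/3510) = 877/3510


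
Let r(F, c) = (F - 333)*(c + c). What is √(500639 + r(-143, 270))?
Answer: √243599 ≈ 493.56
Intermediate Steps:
r(F, c) = 2*c*(-333 + F) (r(F, c) = (-333 + F)*(2*c) = 2*c*(-333 + F))
√(500639 + r(-143, 270)) = √(500639 + 2*270*(-333 - 143)) = √(500639 + 2*270*(-476)) = √(500639 - 257040) = √243599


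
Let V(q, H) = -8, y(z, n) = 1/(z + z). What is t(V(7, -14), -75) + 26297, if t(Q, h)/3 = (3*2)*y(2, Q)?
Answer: 52603/2 ≈ 26302.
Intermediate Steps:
y(z, n) = 1/(2*z)
t(Q, h) = 9/2 (t(Q, h) = 3*((3*2)*((1/2)/2)) = 3*(6*((1/2)*(1/2))) = 3*(6*(1/4)) = 3*(3/2) = 9/2)
t(V(7, -14), -75) + 26297 = 9/2 + 26297 = 52603/2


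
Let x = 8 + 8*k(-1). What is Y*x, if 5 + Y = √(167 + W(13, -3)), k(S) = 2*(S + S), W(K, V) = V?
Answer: 120 - 48*√41 ≈ -187.35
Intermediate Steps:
k(S) = 4*S (k(S) = 2*(2*S) = 4*S)
Y = -5 + 2*√41 (Y = -5 + √(167 - 3) = -5 + √164 = -5 + 2*√41 ≈ 7.8063)
x = -24 (x = 8 + 8*(4*(-1)) = 8 + 8*(-4) = 8 - 32 = -24)
Y*x = (-5 + 2*√41)*(-24) = 120 - 48*√41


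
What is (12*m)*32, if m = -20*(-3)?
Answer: 23040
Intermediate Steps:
m = 60
(12*m)*32 = (12*60)*32 = 720*32 = 23040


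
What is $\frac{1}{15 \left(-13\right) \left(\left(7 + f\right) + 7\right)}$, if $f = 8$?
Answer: $- \frac{1}{4290} \approx -0.0002331$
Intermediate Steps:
$\frac{1}{15 \left(-13\right) \left(\left(7 + f\right) + 7\right)} = \frac{1}{15 \left(-13\right) \left(\left(7 + 8\right) + 7\right)} = \frac{1}{\left(-195\right) \left(15 + 7\right)} = \frac{1}{\left(-195\right) 22} = \frac{1}{-4290} = - \frac{1}{4290}$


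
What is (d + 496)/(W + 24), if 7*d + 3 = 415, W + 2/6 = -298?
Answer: -11652/5761 ≈ -2.0226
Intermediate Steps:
W = -895/3 (W = -1/3 - 298 = -895/3 ≈ -298.33)
d = 412/7 (d = -3/7 + (1/7)*415 = -3/7 + 415/7 = 412/7 ≈ 58.857)
(d + 496)/(W + 24) = (412/7 + 496)/(-895/3 + 24) = 3884/(7*(-823/3)) = (3884/7)*(-3/823) = -11652/5761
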